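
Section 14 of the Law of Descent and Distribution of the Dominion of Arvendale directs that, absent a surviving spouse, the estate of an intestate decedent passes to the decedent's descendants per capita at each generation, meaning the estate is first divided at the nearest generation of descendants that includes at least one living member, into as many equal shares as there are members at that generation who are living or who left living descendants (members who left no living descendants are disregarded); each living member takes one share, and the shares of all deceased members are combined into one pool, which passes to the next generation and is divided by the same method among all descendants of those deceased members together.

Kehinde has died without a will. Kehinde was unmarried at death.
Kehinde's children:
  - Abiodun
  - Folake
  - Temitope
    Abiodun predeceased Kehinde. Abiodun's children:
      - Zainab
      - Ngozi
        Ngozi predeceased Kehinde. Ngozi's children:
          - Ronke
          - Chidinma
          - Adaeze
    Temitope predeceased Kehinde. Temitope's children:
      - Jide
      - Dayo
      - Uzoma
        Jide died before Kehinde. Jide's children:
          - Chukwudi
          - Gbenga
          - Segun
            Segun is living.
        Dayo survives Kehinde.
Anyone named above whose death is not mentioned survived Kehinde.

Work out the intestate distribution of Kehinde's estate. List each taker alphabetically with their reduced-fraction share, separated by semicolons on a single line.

There is no surviving spouse, so the entire estate passes to Kehinde's descendants per capita at each generation.
At generation 1 (Abiodun, Folake, Temitope) there are 3 shares of (1)/3 = 1/3 each.
Living: Folake — each takes 1/3.
Deceased: Abiodun and Temitope. Their combined 2/3 is pooled and carried to generation 2.
At generation 2 (Zainab, Ngozi, Jide, Dayo, Uzoma) there are 5 shares of (2/3)/5 = 2/15 each.
Living: Zainab, Dayo, and Uzoma — each takes 2/15.
Deceased: Ngozi and Jide. Their combined 4/15 is pooled and carried to generation 3.
At generation 3 (Ronke, Chidinma, Adaeze, Chukwudi, Gbenga, Segun) there are 6 shares of (4/15)/6 = 2/45 each.
Living: Ronke, Chidinma, Adaeze, Chukwudi, Gbenga, and Segun — each takes 2/45.

Adaeze 2/45; Chidinma 2/45; Chukwudi 2/45; Dayo 2/15; Folake 1/3; Gbenga 2/45; Ronke 2/45; Segun 2/45; Uzoma 2/15; Zainab 2/15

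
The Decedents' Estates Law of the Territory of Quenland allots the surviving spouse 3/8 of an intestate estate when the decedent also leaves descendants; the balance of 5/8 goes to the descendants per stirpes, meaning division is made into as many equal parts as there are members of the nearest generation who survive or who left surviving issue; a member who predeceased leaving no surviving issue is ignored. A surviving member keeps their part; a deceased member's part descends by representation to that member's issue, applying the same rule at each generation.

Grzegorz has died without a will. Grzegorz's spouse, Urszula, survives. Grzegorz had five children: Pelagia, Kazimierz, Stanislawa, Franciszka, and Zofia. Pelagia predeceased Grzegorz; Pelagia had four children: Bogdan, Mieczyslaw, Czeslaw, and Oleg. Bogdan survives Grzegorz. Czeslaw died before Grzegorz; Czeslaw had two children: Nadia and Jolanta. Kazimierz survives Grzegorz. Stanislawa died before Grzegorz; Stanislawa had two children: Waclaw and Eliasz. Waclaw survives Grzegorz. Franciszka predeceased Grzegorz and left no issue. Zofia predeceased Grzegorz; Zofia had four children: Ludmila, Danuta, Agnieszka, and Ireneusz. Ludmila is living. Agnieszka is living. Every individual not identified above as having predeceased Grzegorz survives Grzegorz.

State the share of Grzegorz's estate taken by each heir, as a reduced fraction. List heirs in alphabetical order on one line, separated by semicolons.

Agnieszka 5/128; Bogdan 5/128; Danuta 5/128; Eliasz 5/64; Ireneusz 5/128; Jolanta 5/256; Kazimierz 5/32; Ludmila 5/128; Mieczyslaw 5/128; Nadia 5/256; Oleg 5/128; Urszula 3/8; Waclaw 5/64

Urszula, as surviving spouse, takes 3/8.
The remaining 5/8 passes to Grzegorz's descendants per stirpes.
Franciszka left no surviving issue, so that branch lapses and is disregarded.
The 5/8 is divided into 4 equal shares of 5/32 among Pelagia, Kazimierz, Stanislawa, Zofia.
Pelagia predeceased; the 5/32 allotted to Pelagia's branch passes to Pelagia's issue by representation.
The 5/32 is divided into 4 equal shares of 5/128 among Bogdan, Mieczyslaw, Czeslaw, Oleg.
Bogdan is living and takes 5/128.
Mieczyslaw is living and takes 5/128.
Czeslaw predeceased; the 5/128 allotted to Czeslaw's branch passes to Czeslaw's issue by representation.
The 5/128 is divided into 2 equal shares of 5/256 among Nadia, Jolanta.
Nadia is living and takes 5/256.
Jolanta is living and takes 5/256.
Oleg is living and takes 5/128.
Kazimierz is living and takes 5/32.
Stanislawa predeceased; the 5/32 allotted to Stanislawa's branch passes to Stanislawa's issue by representation.
The 5/32 is divided into 2 equal shares of 5/64 among Waclaw, Eliasz.
Waclaw is living and takes 5/64.
Eliasz is living and takes 5/64.
Zofia predeceased; the 5/32 allotted to Zofia's branch passes to Zofia's issue by representation.
The 5/32 is divided into 4 equal shares of 5/128 among Ludmila, Danuta, Agnieszka, Ireneusz.
Ludmila is living and takes 5/128.
Danuta is living and takes 5/128.
Agnieszka is living and takes 5/128.
Ireneusz is living and takes 5/128.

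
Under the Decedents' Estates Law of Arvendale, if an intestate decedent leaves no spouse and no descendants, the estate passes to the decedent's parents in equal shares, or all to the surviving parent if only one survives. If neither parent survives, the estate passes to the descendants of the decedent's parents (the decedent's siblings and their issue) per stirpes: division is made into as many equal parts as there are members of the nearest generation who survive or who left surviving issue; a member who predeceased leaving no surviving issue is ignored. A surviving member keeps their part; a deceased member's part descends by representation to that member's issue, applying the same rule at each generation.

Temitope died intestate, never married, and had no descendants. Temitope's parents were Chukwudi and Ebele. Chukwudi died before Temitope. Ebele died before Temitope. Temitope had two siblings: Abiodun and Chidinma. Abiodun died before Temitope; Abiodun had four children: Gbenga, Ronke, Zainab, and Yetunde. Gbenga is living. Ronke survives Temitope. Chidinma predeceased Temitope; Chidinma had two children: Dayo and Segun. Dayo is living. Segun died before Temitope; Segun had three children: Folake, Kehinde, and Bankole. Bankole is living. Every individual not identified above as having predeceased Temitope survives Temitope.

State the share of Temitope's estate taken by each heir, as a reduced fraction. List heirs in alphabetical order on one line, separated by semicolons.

Neither parent survives and there are no descendants, so the estate passes to Temitope's siblings and their issue per stirpes.
The estate is divided into 2 equal shares of 1/2 among Abiodun, Chidinma.
Abiodun predeceased; the 1/2 allotted to Abiodun's branch passes to Abiodun's issue by representation.
The 1/2 is divided into 4 equal shares of 1/8 among Gbenga, Ronke, Zainab, Yetunde.
Gbenga is living and takes 1/8.
Ronke is living and takes 1/8.
Zainab is living and takes 1/8.
Yetunde is living and takes 1/8.
Chidinma predeceased; the 1/2 allotted to Chidinma's branch passes to Chidinma's issue by representation.
The 1/2 is divided into 2 equal shares of 1/4 among Dayo, Segun.
Dayo is living and takes 1/4.
Segun predeceased; the 1/4 allotted to Segun's branch passes to Segun's issue by representation.
The 1/4 is divided into 3 equal shares of 1/12 among Folake, Kehinde, Bankole.
Folake is living and takes 1/12.
Kehinde is living and takes 1/12.
Bankole is living and takes 1/12.

Bankole 1/12; Dayo 1/4; Folake 1/12; Gbenga 1/8; Kehinde 1/12; Ronke 1/8; Yetunde 1/8; Zainab 1/8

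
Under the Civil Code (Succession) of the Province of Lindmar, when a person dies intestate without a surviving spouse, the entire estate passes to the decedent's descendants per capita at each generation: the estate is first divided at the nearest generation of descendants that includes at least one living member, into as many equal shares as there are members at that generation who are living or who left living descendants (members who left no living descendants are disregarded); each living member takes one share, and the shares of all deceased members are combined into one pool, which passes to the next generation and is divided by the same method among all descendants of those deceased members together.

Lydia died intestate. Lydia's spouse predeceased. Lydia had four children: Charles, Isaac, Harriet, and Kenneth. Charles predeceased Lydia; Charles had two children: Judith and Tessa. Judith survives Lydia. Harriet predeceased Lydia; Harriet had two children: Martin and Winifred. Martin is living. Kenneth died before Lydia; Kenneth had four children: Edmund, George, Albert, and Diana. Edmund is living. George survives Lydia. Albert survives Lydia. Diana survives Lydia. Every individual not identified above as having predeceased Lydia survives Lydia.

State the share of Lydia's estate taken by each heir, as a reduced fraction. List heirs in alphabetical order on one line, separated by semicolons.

Albert 3/32; Diana 3/32; Edmund 3/32; George 3/32; Isaac 1/4; Judith 3/32; Martin 3/32; Tessa 3/32; Winifred 3/32

There is no surviving spouse, so the entire estate passes to Lydia's descendants per capita at each generation.
At generation 1 (Charles, Isaac, Harriet, Kenneth) there are 4 shares of (1)/4 = 1/4 each.
Living: Isaac — each takes 1/4.
Deceased: Charles, Harriet, and Kenneth. Their combined 3/4 is pooled and carried to generation 2.
At generation 2 (Judith, Tessa, Martin, Winifred, Edmund, George, Albert, Diana) there are 8 shares of (3/4)/8 = 3/32 each.
Living: Judith, Tessa, Martin, Winifred, Edmund, George, Albert, and Diana — each takes 3/32.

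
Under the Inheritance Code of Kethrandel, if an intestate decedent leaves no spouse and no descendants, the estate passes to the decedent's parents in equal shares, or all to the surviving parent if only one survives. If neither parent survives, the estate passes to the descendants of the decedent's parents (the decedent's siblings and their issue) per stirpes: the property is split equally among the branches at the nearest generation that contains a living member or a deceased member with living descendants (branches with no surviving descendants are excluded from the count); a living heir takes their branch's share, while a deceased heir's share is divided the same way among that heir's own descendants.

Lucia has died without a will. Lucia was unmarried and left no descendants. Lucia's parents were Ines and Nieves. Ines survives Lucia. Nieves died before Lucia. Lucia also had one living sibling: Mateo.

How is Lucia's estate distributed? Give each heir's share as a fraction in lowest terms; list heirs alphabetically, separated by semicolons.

Ines 1

Only one parent, Ines, survives, so Ines takes the entire estate. The siblings take nothing because a surviving parent has priority.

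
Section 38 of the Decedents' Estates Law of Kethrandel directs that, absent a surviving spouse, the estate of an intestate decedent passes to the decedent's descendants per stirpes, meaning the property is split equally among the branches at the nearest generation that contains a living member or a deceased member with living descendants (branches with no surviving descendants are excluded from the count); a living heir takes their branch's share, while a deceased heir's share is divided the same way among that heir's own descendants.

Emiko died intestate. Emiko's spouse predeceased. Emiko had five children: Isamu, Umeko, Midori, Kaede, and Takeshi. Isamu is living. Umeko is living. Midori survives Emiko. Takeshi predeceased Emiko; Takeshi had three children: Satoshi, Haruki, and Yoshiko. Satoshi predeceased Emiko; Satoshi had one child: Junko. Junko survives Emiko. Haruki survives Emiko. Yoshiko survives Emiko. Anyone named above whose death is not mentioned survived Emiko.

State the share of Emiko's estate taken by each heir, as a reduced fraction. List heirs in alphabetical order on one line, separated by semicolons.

There is no surviving spouse, so the entire estate passes to Emiko's descendants per stirpes.
The estate is divided into 5 equal shares of 1/5 among Isamu, Umeko, Midori, Kaede, Takeshi.
Isamu is living and takes 1/5.
Umeko is living and takes 1/5.
Midori is living and takes 1/5.
Kaede is living and takes 1/5.
Takeshi predeceased; the 1/5 allotted to Takeshi's branch passes to Takeshi's issue by representation.
The 1/5 is divided into 3 equal shares of 1/15 among Satoshi, Haruki, Yoshiko.
Satoshi predeceased; the 1/15 allotted to Satoshi's branch passes to Satoshi's issue by representation.
Junko is the sole taker at this level and receives the full 1/15.
Haruki is living and takes 1/15.
Yoshiko is living and takes 1/15.

Haruki 1/15; Isamu 1/5; Junko 1/15; Kaede 1/5; Midori 1/5; Umeko 1/5; Yoshiko 1/15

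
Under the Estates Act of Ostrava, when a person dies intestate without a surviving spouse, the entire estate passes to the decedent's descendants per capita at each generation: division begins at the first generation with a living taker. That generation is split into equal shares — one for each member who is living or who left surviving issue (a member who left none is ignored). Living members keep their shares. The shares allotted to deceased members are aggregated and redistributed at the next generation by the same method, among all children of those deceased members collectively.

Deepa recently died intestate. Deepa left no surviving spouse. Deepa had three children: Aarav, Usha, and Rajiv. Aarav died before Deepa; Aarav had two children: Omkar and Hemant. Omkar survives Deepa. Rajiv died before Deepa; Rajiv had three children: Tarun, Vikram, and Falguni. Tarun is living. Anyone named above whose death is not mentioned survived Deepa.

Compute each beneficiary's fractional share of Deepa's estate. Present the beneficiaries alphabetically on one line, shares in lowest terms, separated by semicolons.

Falguni 2/15; Hemant 2/15; Omkar 2/15; Tarun 2/15; Usha 1/3; Vikram 2/15

There is no surviving spouse, so the entire estate passes to Deepa's descendants per capita at each generation.
At generation 1 (Aarav, Usha, Rajiv) there are 3 shares of (1)/3 = 1/3 each.
Living: Usha — each takes 1/3.
Deceased: Aarav and Rajiv. Their combined 2/3 is pooled and carried to generation 2.
At generation 2 (Omkar, Hemant, Tarun, Vikram, Falguni) there are 5 shares of (2/3)/5 = 2/15 each.
Living: Omkar, Hemant, Tarun, Vikram, and Falguni — each takes 2/15.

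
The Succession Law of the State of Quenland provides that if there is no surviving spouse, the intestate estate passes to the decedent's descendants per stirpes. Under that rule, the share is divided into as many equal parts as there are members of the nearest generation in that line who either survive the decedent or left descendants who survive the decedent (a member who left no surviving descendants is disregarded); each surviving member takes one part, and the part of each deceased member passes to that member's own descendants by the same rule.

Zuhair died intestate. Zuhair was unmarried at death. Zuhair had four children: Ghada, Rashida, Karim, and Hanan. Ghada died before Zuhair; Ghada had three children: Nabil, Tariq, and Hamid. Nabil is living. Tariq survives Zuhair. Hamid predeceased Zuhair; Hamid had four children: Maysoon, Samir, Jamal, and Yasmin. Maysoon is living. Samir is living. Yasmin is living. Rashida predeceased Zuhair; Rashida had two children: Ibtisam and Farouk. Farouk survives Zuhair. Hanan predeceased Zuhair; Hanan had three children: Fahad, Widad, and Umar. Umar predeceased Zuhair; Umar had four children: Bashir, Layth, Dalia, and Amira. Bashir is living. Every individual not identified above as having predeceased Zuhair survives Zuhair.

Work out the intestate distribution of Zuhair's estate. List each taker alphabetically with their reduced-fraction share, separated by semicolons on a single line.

Amira 1/48; Bashir 1/48; Dalia 1/48; Fahad 1/12; Farouk 1/8; Ibtisam 1/8; Jamal 1/48; Karim 1/4; Layth 1/48; Maysoon 1/48; Nabil 1/12; Samir 1/48; Tariq 1/12; Widad 1/12; Yasmin 1/48

There is no surviving spouse, so the entire estate passes to Zuhair's descendants per stirpes.
The estate is divided into 4 equal shares of 1/4 among Ghada, Rashida, Karim, Hanan.
Ghada predeceased; the 1/4 allotted to Ghada's branch passes to Ghada's issue by representation.
The 1/4 is divided into 3 equal shares of 1/12 among Nabil, Tariq, Hamid.
Nabil is living and takes 1/12.
Tariq is living and takes 1/12.
Hamid predeceased; the 1/12 allotted to Hamid's branch passes to Hamid's issue by representation.
The 1/12 is divided into 4 equal shares of 1/48 among Maysoon, Samir, Jamal, Yasmin.
Maysoon is living and takes 1/48.
Samir is living and takes 1/48.
Jamal is living and takes 1/48.
Yasmin is living and takes 1/48.
Rashida predeceased; the 1/4 allotted to Rashida's branch passes to Rashida's issue by representation.
The 1/4 is divided into 2 equal shares of 1/8 among Ibtisam, Farouk.
Ibtisam is living and takes 1/8.
Farouk is living and takes 1/8.
Karim is living and takes 1/4.
Hanan predeceased; the 1/4 allotted to Hanan's branch passes to Hanan's issue by representation.
The 1/4 is divided into 3 equal shares of 1/12 among Fahad, Widad, Umar.
Fahad is living and takes 1/12.
Widad is living and takes 1/12.
Umar predeceased; the 1/12 allotted to Umar's branch passes to Umar's issue by representation.
The 1/12 is divided into 4 equal shares of 1/48 among Bashir, Layth, Dalia, Amira.
Bashir is living and takes 1/48.
Layth is living and takes 1/48.
Dalia is living and takes 1/48.
Amira is living and takes 1/48.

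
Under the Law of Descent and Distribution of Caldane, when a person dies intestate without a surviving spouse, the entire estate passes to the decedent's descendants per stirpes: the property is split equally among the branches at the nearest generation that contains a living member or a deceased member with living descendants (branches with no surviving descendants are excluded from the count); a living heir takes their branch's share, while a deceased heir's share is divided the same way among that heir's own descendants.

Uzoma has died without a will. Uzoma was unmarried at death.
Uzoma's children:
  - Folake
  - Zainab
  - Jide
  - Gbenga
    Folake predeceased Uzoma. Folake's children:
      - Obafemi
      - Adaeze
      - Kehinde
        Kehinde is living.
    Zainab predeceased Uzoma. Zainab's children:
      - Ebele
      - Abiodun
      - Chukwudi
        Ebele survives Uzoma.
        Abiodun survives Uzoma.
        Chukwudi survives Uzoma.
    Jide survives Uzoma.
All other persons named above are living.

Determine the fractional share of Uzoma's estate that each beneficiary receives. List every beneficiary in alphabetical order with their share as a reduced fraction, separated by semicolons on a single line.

There is no surviving spouse, so the entire estate passes to Uzoma's descendants per stirpes.
The estate is divided into 4 equal shares of 1/4 among Folake, Zainab, Jide, Gbenga.
Folake predeceased; the 1/4 allotted to Folake's branch passes to Folake's issue by representation.
The 1/4 is divided into 3 equal shares of 1/12 among Obafemi, Adaeze, Kehinde.
Obafemi is living and takes 1/12.
Adaeze is living and takes 1/12.
Kehinde is living and takes 1/12.
Zainab predeceased; the 1/4 allotted to Zainab's branch passes to Zainab's issue by representation.
The 1/4 is divided into 3 equal shares of 1/12 among Ebele, Abiodun, Chukwudi.
Ebele is living and takes 1/12.
Abiodun is living and takes 1/12.
Chukwudi is living and takes 1/12.
Jide is living and takes 1/4.
Gbenga is living and takes 1/4.

Abiodun 1/12; Adaeze 1/12; Chukwudi 1/12; Ebele 1/12; Gbenga 1/4; Jide 1/4; Kehinde 1/12; Obafemi 1/12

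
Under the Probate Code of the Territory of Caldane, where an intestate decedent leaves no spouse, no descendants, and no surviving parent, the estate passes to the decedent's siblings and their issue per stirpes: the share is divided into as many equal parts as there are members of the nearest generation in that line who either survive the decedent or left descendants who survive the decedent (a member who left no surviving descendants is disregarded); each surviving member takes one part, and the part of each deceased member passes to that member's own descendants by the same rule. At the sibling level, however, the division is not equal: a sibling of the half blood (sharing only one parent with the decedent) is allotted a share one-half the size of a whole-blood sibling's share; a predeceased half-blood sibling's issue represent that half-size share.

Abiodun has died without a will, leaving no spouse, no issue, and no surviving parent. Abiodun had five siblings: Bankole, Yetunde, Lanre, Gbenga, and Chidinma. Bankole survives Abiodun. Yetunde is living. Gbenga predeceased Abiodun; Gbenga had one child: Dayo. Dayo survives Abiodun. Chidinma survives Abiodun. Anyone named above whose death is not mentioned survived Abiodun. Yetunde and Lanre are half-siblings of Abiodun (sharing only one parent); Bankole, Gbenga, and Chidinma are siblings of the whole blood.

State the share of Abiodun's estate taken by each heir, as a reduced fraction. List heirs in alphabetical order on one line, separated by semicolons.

No spouse, descendants, or parent survives, so the estate passes to Abiodun's siblings per stirpes.
Half-blood siblings count for one-half the weight of whole-blood siblings at the initial division.
Dividing 1 in proportion to weights (total weight 4): Bankole (weight 1) → 1/4; Yetunde (weight 1/2) → 1/8; Lanre (weight 1/2) → 1/8; Gbenga (weight 1) → 1/4; Chidinma (weight 1) → 1/4.
Bankole is living and takes 1/4.
Yetunde is living and takes 1/8.
Lanre is living and takes 1/8.
Gbenga predeceased; the 1/4 allotted to Gbenga's branch passes to Gbenga's issue by representation.
Dayo is the sole taker at this level and receives the full 1/4.
Chidinma is living and takes 1/4.

Bankole 1/4; Chidinma 1/4; Dayo 1/4; Lanre 1/8; Yetunde 1/8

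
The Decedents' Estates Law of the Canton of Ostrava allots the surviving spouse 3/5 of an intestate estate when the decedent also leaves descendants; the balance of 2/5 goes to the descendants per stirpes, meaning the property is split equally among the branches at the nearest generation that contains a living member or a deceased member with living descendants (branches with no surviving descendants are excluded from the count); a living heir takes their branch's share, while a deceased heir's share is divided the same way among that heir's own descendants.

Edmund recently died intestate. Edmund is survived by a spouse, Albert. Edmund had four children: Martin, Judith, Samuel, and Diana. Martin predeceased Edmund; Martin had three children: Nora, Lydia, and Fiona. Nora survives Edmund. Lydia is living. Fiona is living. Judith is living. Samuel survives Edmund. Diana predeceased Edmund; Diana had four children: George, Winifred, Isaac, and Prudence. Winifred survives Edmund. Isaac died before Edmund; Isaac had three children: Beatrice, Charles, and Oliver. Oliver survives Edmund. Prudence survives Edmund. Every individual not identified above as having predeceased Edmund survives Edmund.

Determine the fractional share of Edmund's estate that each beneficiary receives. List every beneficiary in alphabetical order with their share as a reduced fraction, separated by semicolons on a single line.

Albert 3/5; Beatrice 1/120; Charles 1/120; Fiona 1/30; George 1/40; Judith 1/10; Lydia 1/30; Nora 1/30; Oliver 1/120; Prudence 1/40; Samuel 1/10; Winifred 1/40

Albert, as surviving spouse, takes 3/5.
The remaining 2/5 passes to Edmund's descendants per stirpes.
The 2/5 is divided into 4 equal shares of 1/10 among Martin, Judith, Samuel, Diana.
Martin predeceased; the 1/10 allotted to Martin's branch passes to Martin's issue by representation.
The 1/10 is divided into 3 equal shares of 1/30 among Nora, Lydia, Fiona.
Nora is living and takes 1/30.
Lydia is living and takes 1/30.
Fiona is living and takes 1/30.
Judith is living and takes 1/10.
Samuel is living and takes 1/10.
Diana predeceased; the 1/10 allotted to Diana's branch passes to Diana's issue by representation.
The 1/10 is divided into 4 equal shares of 1/40 among George, Winifred, Isaac, Prudence.
George is living and takes 1/40.
Winifred is living and takes 1/40.
Isaac predeceased; the 1/40 allotted to Isaac's branch passes to Isaac's issue by representation.
The 1/40 is divided into 3 equal shares of 1/120 among Beatrice, Charles, Oliver.
Beatrice is living and takes 1/120.
Charles is living and takes 1/120.
Oliver is living and takes 1/120.
Prudence is living and takes 1/40.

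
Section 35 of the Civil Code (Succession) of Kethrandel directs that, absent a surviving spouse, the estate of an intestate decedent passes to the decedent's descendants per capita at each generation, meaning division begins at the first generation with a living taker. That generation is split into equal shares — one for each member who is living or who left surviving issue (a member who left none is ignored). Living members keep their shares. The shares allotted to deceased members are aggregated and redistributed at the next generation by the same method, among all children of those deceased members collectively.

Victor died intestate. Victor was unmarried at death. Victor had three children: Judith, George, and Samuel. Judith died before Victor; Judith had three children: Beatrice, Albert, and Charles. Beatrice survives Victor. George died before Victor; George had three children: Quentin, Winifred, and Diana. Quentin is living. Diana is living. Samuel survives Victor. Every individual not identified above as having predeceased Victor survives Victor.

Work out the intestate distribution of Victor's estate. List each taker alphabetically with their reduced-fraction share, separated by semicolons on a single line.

Albert 1/9; Beatrice 1/9; Charles 1/9; Diana 1/9; Quentin 1/9; Samuel 1/3; Winifred 1/9

There is no surviving spouse, so the entire estate passes to Victor's descendants per capita at each generation.
At generation 1 (Judith, George, Samuel) there are 3 shares of (1)/3 = 1/3 each.
Living: Samuel — each takes 1/3.
Deceased: Judith and George. Their combined 2/3 is pooled and carried to generation 2.
At generation 2 (Beatrice, Albert, Charles, Quentin, Winifred, Diana) there are 6 shares of (2/3)/6 = 1/9 each.
Living: Beatrice, Albert, Charles, Quentin, Winifred, and Diana — each takes 1/9.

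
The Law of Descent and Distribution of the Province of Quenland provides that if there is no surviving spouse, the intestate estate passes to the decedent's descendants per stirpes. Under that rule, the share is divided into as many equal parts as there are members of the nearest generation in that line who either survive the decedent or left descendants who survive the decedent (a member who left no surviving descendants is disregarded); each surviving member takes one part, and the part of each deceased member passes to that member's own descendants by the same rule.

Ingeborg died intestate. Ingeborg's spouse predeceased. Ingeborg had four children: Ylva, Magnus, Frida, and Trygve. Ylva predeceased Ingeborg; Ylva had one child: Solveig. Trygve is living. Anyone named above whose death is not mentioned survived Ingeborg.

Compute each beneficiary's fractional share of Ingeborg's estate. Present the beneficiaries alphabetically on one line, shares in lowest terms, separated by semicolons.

Frida 1/4; Magnus 1/4; Solveig 1/4; Trygve 1/4

There is no surviving spouse, so the entire estate passes to Ingeborg's descendants per stirpes.
The estate is divided into 4 equal shares of 1/4 among Ylva, Magnus, Frida, Trygve.
Ylva predeceased; the 1/4 allotted to Ylva's branch passes to Ylva's issue by representation.
Solveig is the sole taker at this level and receives the full 1/4.
Magnus is living and takes 1/4.
Frida is living and takes 1/4.
Trygve is living and takes 1/4.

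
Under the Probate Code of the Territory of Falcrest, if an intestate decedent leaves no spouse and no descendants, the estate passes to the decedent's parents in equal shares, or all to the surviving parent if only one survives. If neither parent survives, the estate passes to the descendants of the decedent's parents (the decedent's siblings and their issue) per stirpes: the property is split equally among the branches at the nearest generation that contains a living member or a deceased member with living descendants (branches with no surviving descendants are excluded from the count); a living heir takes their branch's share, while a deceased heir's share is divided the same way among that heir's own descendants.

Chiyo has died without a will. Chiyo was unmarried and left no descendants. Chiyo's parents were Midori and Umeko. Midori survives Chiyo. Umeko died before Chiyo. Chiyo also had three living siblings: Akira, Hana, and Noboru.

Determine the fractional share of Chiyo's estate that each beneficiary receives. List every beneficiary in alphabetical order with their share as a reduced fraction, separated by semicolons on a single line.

Midori 1

Only one parent, Midori, survives, so Midori takes the entire estate. The siblings take nothing because a surviving parent has priority.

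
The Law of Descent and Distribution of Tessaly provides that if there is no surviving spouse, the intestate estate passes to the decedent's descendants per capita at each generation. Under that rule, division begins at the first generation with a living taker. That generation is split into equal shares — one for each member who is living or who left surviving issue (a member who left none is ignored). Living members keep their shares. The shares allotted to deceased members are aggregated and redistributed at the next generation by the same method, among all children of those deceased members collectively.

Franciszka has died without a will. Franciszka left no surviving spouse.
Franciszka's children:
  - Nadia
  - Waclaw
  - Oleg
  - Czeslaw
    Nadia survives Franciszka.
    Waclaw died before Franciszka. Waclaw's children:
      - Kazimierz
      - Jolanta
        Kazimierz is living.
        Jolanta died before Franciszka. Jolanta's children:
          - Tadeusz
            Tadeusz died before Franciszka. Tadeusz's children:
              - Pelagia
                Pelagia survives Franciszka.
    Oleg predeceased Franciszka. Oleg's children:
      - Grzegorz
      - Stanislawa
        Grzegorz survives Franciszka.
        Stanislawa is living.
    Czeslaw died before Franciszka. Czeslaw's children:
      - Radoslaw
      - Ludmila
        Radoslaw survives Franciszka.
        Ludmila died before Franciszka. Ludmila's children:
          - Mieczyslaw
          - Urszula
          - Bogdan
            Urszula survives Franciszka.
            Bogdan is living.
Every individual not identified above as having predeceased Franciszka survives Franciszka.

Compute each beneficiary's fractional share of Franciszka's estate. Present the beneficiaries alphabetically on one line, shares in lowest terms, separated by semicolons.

There is no surviving spouse, so the entire estate passes to Franciszka's descendants per capita at each generation.
At generation 1 (Nadia, Waclaw, Oleg, Czeslaw) there are 4 shares of (1)/4 = 1/4 each.
Living: Nadia — each takes 1/4.
Deceased: Waclaw, Oleg, and Czeslaw. Their combined 3/4 is pooled and carried to generation 2.
At generation 2 (Kazimierz, Jolanta, Grzegorz, Stanislawa, Radoslaw, Ludmila) there are 6 shares of (3/4)/6 = 1/8 each.
Living: Kazimierz, Grzegorz, Stanislawa, and Radoslaw — each takes 1/8.
Deceased: Jolanta and Ludmila. Their combined 1/4 is pooled and carried to generation 3.
At generation 3 (Tadeusz, Mieczyslaw, Urszula, Bogdan) there are 4 shares of (1/4)/4 = 1/16 each.
Living: Mieczyslaw, Urszula, and Bogdan — each takes 1/16.
Deceased: Tadeusz. That 1/16 share is carried to generation 4.
At generation 4 (Pelagia) there are 1 shares of (1/16)/1 = 1/16 each.
Living: Pelagia — each takes 1/16.

Bogdan 1/16; Grzegorz 1/8; Kazimierz 1/8; Mieczyslaw 1/16; Nadia 1/4; Pelagia 1/16; Radoslaw 1/8; Stanislawa 1/8; Urszula 1/16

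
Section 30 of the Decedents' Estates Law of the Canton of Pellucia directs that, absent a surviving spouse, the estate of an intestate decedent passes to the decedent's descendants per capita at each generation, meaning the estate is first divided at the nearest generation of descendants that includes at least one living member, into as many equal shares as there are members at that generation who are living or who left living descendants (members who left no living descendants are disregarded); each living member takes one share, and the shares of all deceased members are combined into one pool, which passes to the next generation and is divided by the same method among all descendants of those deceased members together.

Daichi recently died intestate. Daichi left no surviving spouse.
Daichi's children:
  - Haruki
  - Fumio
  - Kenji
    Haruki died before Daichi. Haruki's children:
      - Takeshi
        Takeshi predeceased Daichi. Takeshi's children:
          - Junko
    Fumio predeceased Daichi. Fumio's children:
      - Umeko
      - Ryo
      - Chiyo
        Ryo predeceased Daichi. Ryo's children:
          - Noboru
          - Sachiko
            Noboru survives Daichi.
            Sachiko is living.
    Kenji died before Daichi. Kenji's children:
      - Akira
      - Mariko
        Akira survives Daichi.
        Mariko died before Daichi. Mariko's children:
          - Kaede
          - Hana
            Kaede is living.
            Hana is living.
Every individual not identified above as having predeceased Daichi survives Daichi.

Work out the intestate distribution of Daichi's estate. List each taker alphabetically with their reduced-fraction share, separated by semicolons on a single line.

There is no surviving spouse, so the entire estate passes to Daichi's descendants per capita at each generation.
No one at generation 1 (Haruki, Fumio, Kenji) is living; moving to the next generation.
At generation 2 (Takeshi, Umeko, Ryo, Chiyo, Akira, Mariko) there are 6 shares of (1)/6 = 1/6 each.
Living: Umeko, Chiyo, and Akira — each takes 1/6.
Deceased: Takeshi, Ryo, and Mariko. Their combined 1/2 is pooled and carried to generation 3.
At generation 3 (Junko, Noboru, Sachiko, Kaede, Hana) there are 5 shares of (1/2)/5 = 1/10 each.
Living: Junko, Noboru, Sachiko, Kaede, and Hana — each takes 1/10.

Akira 1/6; Chiyo 1/6; Hana 1/10; Junko 1/10; Kaede 1/10; Noboru 1/10; Sachiko 1/10; Umeko 1/6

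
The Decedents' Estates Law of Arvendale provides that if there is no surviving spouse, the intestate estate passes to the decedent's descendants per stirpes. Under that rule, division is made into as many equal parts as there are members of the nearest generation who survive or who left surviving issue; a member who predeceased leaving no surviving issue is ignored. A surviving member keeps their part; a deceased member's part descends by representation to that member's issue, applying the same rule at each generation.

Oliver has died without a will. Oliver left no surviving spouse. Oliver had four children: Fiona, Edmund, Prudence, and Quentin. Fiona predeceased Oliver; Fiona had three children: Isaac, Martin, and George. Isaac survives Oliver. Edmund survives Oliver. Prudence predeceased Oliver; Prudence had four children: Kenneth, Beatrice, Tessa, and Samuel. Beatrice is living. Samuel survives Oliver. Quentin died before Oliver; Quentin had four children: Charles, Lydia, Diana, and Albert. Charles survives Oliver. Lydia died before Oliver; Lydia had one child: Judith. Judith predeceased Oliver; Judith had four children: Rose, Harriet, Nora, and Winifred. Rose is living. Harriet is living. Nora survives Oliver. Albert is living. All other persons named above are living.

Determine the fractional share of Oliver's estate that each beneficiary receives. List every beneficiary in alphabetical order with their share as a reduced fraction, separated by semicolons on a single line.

Albert 1/16; Beatrice 1/16; Charles 1/16; Diana 1/16; Edmund 1/4; George 1/12; Harriet 1/64; Isaac 1/12; Kenneth 1/16; Martin 1/12; Nora 1/64; Rose 1/64; Samuel 1/16; Tessa 1/16; Winifred 1/64

There is no surviving spouse, so the entire estate passes to Oliver's descendants per stirpes.
The estate is divided into 4 equal shares of 1/4 among Fiona, Edmund, Prudence, Quentin.
Fiona predeceased; the 1/4 allotted to Fiona's branch passes to Fiona's issue by representation.
The 1/4 is divided into 3 equal shares of 1/12 among Isaac, Martin, George.
Isaac is living and takes 1/12.
Martin is living and takes 1/12.
George is living and takes 1/12.
Edmund is living and takes 1/4.
Prudence predeceased; the 1/4 allotted to Prudence's branch passes to Prudence's issue by representation.
The 1/4 is divided into 4 equal shares of 1/16 among Kenneth, Beatrice, Tessa, Samuel.
Kenneth is living and takes 1/16.
Beatrice is living and takes 1/16.
Tessa is living and takes 1/16.
Samuel is living and takes 1/16.
Quentin predeceased; the 1/4 allotted to Quentin's branch passes to Quentin's issue by representation.
The 1/4 is divided into 4 equal shares of 1/16 among Charles, Lydia, Diana, Albert.
Charles is living and takes 1/16.
Lydia predeceased; the 1/16 allotted to Lydia's branch passes to Lydia's issue by representation.
Judith's line is the sole branch at this level, so the full 1/16 passes to Judith's issue by representation.
The 1/16 is divided into 4 equal shares of 1/64 among Rose, Harriet, Nora, Winifred.
Rose is living and takes 1/64.
Harriet is living and takes 1/64.
Nora is living and takes 1/64.
Winifred is living and takes 1/64.
Diana is living and takes 1/16.
Albert is living and takes 1/16.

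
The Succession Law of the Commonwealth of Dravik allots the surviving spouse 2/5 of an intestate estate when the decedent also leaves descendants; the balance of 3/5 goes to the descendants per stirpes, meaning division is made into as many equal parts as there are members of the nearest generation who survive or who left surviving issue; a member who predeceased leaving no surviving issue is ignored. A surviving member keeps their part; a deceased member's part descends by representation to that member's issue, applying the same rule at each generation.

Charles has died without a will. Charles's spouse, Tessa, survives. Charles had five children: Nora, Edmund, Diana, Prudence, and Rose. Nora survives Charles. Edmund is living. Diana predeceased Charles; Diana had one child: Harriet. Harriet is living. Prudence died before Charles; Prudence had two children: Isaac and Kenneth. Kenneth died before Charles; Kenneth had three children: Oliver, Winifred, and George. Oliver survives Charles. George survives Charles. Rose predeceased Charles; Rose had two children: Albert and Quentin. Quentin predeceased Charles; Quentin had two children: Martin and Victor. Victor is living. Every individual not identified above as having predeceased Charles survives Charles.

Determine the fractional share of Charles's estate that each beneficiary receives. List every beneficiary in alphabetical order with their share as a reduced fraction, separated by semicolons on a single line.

Tessa, as surviving spouse, takes 2/5.
The remaining 3/5 passes to Charles's descendants per stirpes.
The 3/5 is divided into 5 equal shares of 3/25 among Nora, Edmund, Diana, Prudence, Rose.
Nora is living and takes 3/25.
Edmund is living and takes 3/25.
Diana predeceased; the 3/25 allotted to Diana's branch passes to Diana's issue by representation.
Harriet is the sole taker at this level and receives the full 3/25.
Prudence predeceased; the 3/25 allotted to Prudence's branch passes to Prudence's issue by representation.
The 3/25 is divided into 2 equal shares of 3/50 among Isaac, Kenneth.
Isaac is living and takes 3/50.
Kenneth predeceased; the 3/50 allotted to Kenneth's branch passes to Kenneth's issue by representation.
The 3/50 is divided into 3 equal shares of 1/50 among Oliver, Winifred, George.
Oliver is living and takes 1/50.
Winifred is living and takes 1/50.
George is living and takes 1/50.
Rose predeceased; the 3/25 allotted to Rose's branch passes to Rose's issue by representation.
The 3/25 is divided into 2 equal shares of 3/50 among Albert, Quentin.
Albert is living and takes 3/50.
Quentin predeceased; the 3/50 allotted to Quentin's branch passes to Quentin's issue by representation.
The 3/50 is divided into 2 equal shares of 3/100 among Martin, Victor.
Martin is living and takes 3/100.
Victor is living and takes 3/100.

Albert 3/50; Edmund 3/25; George 1/50; Harriet 3/25; Isaac 3/50; Martin 3/100; Nora 3/25; Oliver 1/50; Tessa 2/5; Victor 3/100; Winifred 1/50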